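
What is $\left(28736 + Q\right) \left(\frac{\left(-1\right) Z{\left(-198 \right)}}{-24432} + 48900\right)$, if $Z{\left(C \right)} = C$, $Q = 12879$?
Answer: $\frac{8286410718705}{4072} \approx 2.035 \cdot 10^{9}$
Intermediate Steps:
$\left(28736 + Q\right) \left(\frac{\left(-1\right) Z{\left(-198 \right)}}{-24432} + 48900\right) = \left(28736 + 12879\right) \left(\frac{\left(-1\right) \left(-198\right)}{-24432} + 48900\right) = 41615 \left(198 \left(- \frac{1}{24432}\right) + 48900\right) = 41615 \left(- \frac{33}{4072} + 48900\right) = 41615 \cdot \frac{199120767}{4072} = \frac{8286410718705}{4072}$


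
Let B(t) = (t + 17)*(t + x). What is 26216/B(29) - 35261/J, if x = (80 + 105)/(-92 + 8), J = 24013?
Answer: 665256059/33600677 ≈ 19.799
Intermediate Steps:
x = -185/84 (x = 185/(-84) = 185*(-1/84) = -185/84 ≈ -2.2024)
B(t) = (17 + t)*(-185/84 + t) (B(t) = (t + 17)*(t - 185/84) = (17 + t)*(-185/84 + t))
26216/B(29) - 35261/J = 26216/(-3145/84 + 29² + (1243/84)*29) - 35261/24013 = 26216/(-3145/84 + 841 + 36047/84) - 35261*1/24013 = 26216/(51773/42) - 953/649 = 26216*(42/51773) - 953/649 = 1101072/51773 - 953/649 = 665256059/33600677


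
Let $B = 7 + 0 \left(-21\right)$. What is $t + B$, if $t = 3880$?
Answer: $3887$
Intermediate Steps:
$B = 7$ ($B = 7 + 0 = 7$)
$t + B = 3880 + 7 = 3887$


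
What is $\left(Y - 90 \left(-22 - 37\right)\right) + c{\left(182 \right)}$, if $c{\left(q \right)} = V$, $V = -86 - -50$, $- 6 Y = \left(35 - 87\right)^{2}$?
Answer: $\frac{14470}{3} \approx 4823.3$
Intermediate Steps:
$Y = - \frac{1352}{3}$ ($Y = - \frac{\left(35 - 87\right)^{2}}{6} = - \frac{\left(-52\right)^{2}}{6} = \left(- \frac{1}{6}\right) 2704 = - \frac{1352}{3} \approx -450.67$)
$V = -36$ ($V = -86 + 50 = -36$)
$c{\left(q \right)} = -36$
$\left(Y - 90 \left(-22 - 37\right)\right) + c{\left(182 \right)} = \left(- \frac{1352}{3} - 90 \left(-22 - 37\right)\right) - 36 = \left(- \frac{1352}{3} - -5310\right) - 36 = \left(- \frac{1352}{3} + 5310\right) - 36 = \frac{14578}{3} - 36 = \frac{14470}{3}$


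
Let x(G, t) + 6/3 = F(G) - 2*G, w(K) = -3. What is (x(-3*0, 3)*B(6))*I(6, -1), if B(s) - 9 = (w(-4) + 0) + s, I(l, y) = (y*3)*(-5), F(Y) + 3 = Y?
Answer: -900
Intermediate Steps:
F(Y) = -3 + Y
I(l, y) = -15*y (I(l, y) = (3*y)*(-5) = -15*y)
x(G, t) = -5 - G (x(G, t) = -2 + ((-3 + G) - 2*G) = -2 + (-3 - G) = -5 - G)
B(s) = 6 + s (B(s) = 9 + ((-3 + 0) + s) = 9 + (-3 + s) = 6 + s)
(x(-3*0, 3)*B(6))*I(6, -1) = ((-5 - (-3)*0)*(6 + 6))*(-15*(-1)) = ((-5 - 1*0)*12)*15 = ((-5 + 0)*12)*15 = -5*12*15 = -60*15 = -900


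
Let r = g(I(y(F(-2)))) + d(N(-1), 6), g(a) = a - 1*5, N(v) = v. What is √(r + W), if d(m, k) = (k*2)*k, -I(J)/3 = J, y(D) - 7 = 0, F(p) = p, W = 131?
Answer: √177 ≈ 13.304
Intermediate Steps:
y(D) = 7 (y(D) = 7 + 0 = 7)
I(J) = -3*J
g(a) = -5 + a (g(a) = a - 5 = -5 + a)
d(m, k) = 2*k² (d(m, k) = (2*k)*k = 2*k²)
r = 46 (r = (-5 - 3*7) + 2*6² = (-5 - 21) + 2*36 = -26 + 72 = 46)
√(r + W) = √(46 + 131) = √177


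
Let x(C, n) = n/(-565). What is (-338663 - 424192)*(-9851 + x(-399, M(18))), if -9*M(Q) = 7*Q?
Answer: 849179824371/113 ≈ 7.5149e+9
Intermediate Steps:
M(Q) = -7*Q/9
x(C, n) = -n/565 (x(C, n) = n*(-1/565) = -n/565)
(-338663 - 424192)*(-9851 + x(-399, M(18))) = (-338663 - 424192)*(-9851 - (-7)*18/5085) = -762855*(-9851 - 1/565*(-14)) = -762855*(-9851 + 14/565) = -762855*(-5565801/565) = 849179824371/113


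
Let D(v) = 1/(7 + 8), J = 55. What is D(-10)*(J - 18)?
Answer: 37/15 ≈ 2.4667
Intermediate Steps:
D(v) = 1/15
D(-10)*(J - 18) = (55 - 18)/15 = (1/15)*37 = 37/15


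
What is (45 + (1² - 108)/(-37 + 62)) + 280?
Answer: 8018/25 ≈ 320.72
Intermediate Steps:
(45 + (1² - 108)/(-37 + 62)) + 280 = (45 + (1 - 108)/25) + 280 = (45 - 107*1/25) + 280 = (45 - 107/25) + 280 = 1018/25 + 280 = 8018/25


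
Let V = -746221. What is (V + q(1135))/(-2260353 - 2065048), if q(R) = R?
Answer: 745086/4325401 ≈ 0.17226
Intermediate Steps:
(V + q(1135))/(-2260353 - 2065048) = (-746221 + 1135)/(-2260353 - 2065048) = -745086/(-4325401) = -745086*(-1/4325401) = 745086/4325401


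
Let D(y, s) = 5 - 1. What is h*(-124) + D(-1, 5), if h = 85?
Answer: -10536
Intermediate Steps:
D(y, s) = 4
h*(-124) + D(-1, 5) = 85*(-124) + 4 = -10540 + 4 = -10536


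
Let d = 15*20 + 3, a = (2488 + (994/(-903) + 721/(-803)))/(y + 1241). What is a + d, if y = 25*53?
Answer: 80796202747/265804242 ≈ 303.97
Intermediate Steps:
y = 1325
a = 257517421/265804242 (a = (2488 + (994/(-903) + 721/(-803)))/(1325 + 1241) = (2488 + (994*(-1/903) + 721*(-1/803)))/2566 = (2488 + (-142/129 - 721/803))*(1/2566) = (2488 - 207035/103587)*(1/2566) = (257517421/103587)*(1/2566) = 257517421/265804242 ≈ 0.96882)
d = 303 (d = 300 + 3 = 303)
a + d = 257517421/265804242 + 303 = 80796202747/265804242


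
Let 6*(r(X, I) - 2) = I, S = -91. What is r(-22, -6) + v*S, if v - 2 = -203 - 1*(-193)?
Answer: 729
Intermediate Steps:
v = -8 (v = 2 + (-203 - 1*(-193)) = 2 + (-203 + 193) = 2 - 10 = -8)
r(X, I) = 2 + I/6
r(-22, -6) + v*S = (2 + (⅙)*(-6)) - 8*(-91) = (2 - 1) + 728 = 1 + 728 = 729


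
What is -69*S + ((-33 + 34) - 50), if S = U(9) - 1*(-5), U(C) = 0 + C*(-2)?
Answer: 848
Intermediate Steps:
U(C) = -2*C (U(C) = 0 - 2*C = -2*C)
S = -13 (S = -2*9 - 1*(-5) = -18 + 5 = -13)
-69*S + ((-33 + 34) - 50) = -69*(-13) + ((-33 + 34) - 50) = 897 + (1 - 50) = 897 - 49 = 848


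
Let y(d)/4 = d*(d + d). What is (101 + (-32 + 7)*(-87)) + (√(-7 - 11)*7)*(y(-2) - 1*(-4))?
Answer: 2276 + 756*I*√2 ≈ 2276.0 + 1069.1*I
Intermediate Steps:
y(d) = 8*d² (y(d) = 4*(d*(d + d)) = 4*(d*(2*d)) = 4*(2*d²) = 8*d²)
(101 + (-32 + 7)*(-87)) + (√(-7 - 11)*7)*(y(-2) - 1*(-4)) = (101 + (-32 + 7)*(-87)) + (√(-7 - 11)*7)*(8*(-2)² - 1*(-4)) = (101 - 25*(-87)) + (√(-18)*7)*(8*4 + 4) = (101 + 2175) + ((3*I*√2)*7)*(32 + 4) = 2276 + (21*I*√2)*36 = 2276 + 756*I*√2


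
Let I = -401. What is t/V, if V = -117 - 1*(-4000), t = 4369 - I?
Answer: 4770/3883 ≈ 1.2284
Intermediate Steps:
t = 4770 (t = 4369 - 1*(-401) = 4369 + 401 = 4770)
V = 3883 (V = -117 + 4000 = 3883)
t/V = 4770/3883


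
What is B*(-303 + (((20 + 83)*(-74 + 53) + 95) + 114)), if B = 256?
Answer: -577792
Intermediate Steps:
B*(-303 + (((20 + 83)*(-74 + 53) + 95) + 114)) = 256*(-303 + (((20 + 83)*(-74 + 53) + 95) + 114)) = 256*(-303 + ((103*(-21) + 95) + 114)) = 256*(-303 + ((-2163 + 95) + 114)) = 256*(-303 + (-2068 + 114)) = 256*(-303 - 1954) = 256*(-2257) = -577792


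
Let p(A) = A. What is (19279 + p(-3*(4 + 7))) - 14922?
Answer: 4324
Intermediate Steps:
(19279 + p(-3*(4 + 7))) - 14922 = (19279 - 3*(4 + 7)) - 14922 = (19279 - 3*11) - 14922 = (19279 - 33) - 14922 = 19246 - 14922 = 4324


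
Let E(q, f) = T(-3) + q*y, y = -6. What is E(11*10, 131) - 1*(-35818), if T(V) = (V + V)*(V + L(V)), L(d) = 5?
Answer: 35146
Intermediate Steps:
T(V) = 2*V*(5 + V) (T(V) = (V + V)*(V + 5) = (2*V)*(5 + V) = 2*V*(5 + V))
E(q, f) = -12 - 6*q (E(q, f) = 2*(-3)*(5 - 3) + q*(-6) = 2*(-3)*2 - 6*q = -12 - 6*q)
E(11*10, 131) - 1*(-35818) = (-12 - 66*10) - 1*(-35818) = (-12 - 6*110) + 35818 = (-12 - 660) + 35818 = -672 + 35818 = 35146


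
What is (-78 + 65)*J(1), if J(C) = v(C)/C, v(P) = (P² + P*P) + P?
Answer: -39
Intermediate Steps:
v(P) = P + 2*P² (v(P) = (P² + P²) + P = 2*P² + P = P + 2*P²)
J(C) = 1 + 2*C (J(C) = (C*(1 + 2*C))/C = 1 + 2*C)
(-78 + 65)*J(1) = (-78 + 65)*(1 + 2*1) = -13*(1 + 2) = -13*3 = -39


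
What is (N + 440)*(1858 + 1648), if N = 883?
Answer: 4638438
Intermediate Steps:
(N + 440)*(1858 + 1648) = (883 + 440)*(1858 + 1648) = 1323*3506 = 4638438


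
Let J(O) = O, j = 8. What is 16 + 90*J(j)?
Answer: 736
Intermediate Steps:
16 + 90*J(j) = 16 + 90*8 = 16 + 720 = 736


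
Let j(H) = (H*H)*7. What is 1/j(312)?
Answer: 1/681408 ≈ 1.4675e-6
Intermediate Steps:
j(H) = 7*H² (j(H) = H²*7 = 7*H²)
1/j(312) = 1/(7*312²) = 1/(7*97344) = 1/681408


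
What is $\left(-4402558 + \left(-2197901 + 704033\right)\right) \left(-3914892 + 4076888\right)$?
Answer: $-955197426296$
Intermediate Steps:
$\left(-4402558 + \left(-2197901 + 704033\right)\right) \left(-3914892 + 4076888\right) = \left(-4402558 - 1493868\right) 161996 = \left(-5896426\right) 161996 = -955197426296$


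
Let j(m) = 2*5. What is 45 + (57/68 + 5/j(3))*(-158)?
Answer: -5659/34 ≈ -166.44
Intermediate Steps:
j(m) = 10
45 + (57/68 + 5/j(3))*(-158) = 45 + (57/68 + 5/10)*(-158) = 45 + (57*(1/68) + 5*(⅒))*(-158) = 45 + (57/68 + ½)*(-158) = 45 + (91/68)*(-158) = 45 - 7189/34 = -5659/34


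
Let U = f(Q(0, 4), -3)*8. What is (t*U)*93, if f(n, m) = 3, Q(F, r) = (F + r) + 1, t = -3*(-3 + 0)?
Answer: 20088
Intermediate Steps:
t = 9 (t = -3*(-3) = 9)
Q(F, r) = 1 + F + r
U = 24 (U = 3*8 = 24)
(t*U)*93 = (9*24)*93 = 216*93 = 20088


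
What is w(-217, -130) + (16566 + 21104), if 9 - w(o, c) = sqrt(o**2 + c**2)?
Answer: 37679 - sqrt(63989) ≈ 37426.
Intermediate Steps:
w(o, c) = 9 - sqrt(c**2 + o**2) (w(o, c) = 9 - sqrt(o**2 + c**2) = 9 - sqrt(c**2 + o**2))
w(-217, -130) + (16566 + 21104) = (9 - sqrt((-130)**2 + (-217)**2)) + (16566 + 21104) = (9 - sqrt(16900 + 47089)) + 37670 = (9 - sqrt(63989)) + 37670 = 37679 - sqrt(63989)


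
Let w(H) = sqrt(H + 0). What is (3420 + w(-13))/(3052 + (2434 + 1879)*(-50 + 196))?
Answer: 342/63275 + I*sqrt(13)/632750 ≈ 0.005405 + 5.6982e-6*I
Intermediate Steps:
w(H) = sqrt(H)
(3420 + w(-13))/(3052 + (2434 + 1879)*(-50 + 196)) = (3420 + sqrt(-13))/(3052 + (2434 + 1879)*(-50 + 196)) = (3420 + I*sqrt(13))/(3052 + 4313*146) = (3420 + I*sqrt(13))/(3052 + 629698) = (3420 + I*sqrt(13))/632750 = (3420 + I*sqrt(13))*(1/632750) = 342/63275 + I*sqrt(13)/632750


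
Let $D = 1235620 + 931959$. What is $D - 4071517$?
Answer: $-1903938$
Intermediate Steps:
$D = 2167579$
$D - 4071517 = 2167579 - 4071517 = -1903938$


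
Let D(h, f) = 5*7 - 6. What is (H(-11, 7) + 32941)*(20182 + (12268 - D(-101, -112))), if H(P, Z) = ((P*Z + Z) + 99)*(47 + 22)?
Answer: 1132854582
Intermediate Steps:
D(h, f) = 29 (D(h, f) = 35 - 6 = 29)
H(P, Z) = 6831 + 69*Z + 69*P*Z (H(P, Z) = ((Z + P*Z) + 99)*69 = (99 + Z + P*Z)*69 = 6831 + 69*Z + 69*P*Z)
(H(-11, 7) + 32941)*(20182 + (12268 - D(-101, -112))) = ((6831 + 69*7 + 69*(-11)*7) + 32941)*(20182 + (12268 - 1*29)) = ((6831 + 483 - 5313) + 32941)*(20182 + (12268 - 29)) = (2001 + 32941)*(20182 + 12239) = 34942*32421 = 1132854582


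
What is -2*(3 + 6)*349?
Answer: -6282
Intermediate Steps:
-2*(3 + 6)*349 = -2*9*349 = -18*349 = -6282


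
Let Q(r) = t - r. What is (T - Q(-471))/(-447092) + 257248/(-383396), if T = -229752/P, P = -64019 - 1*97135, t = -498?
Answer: -257453410534167/383665783879924 ≈ -0.67104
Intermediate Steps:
P = -161154 (P = -64019 - 97135 = -161154)
Q(r) = -498 - r
T = 12764/8953 (T = -229752/(-161154) = -229752*(-1/161154) = 12764/8953 ≈ 1.4257)
(T - Q(-471))/(-447092) + 257248/(-383396) = (12764/8953 - (-498 - 1*(-471)))/(-447092) + 257248/(-383396) = (12764/8953 - (-498 + 471))*(-1/447092) + 257248*(-1/383396) = (12764/8953 - 1*(-27))*(-1/447092) - 64312/95849 = (12764/8953 + 27)*(-1/447092) - 64312/95849 = (254495/8953)*(-1/447092) - 64312/95849 = -254495/4002814676 - 64312/95849 = -257453410534167/383665783879924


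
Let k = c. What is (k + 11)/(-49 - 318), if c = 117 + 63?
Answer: -191/367 ≈ -0.52044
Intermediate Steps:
c = 180
k = 180
(k + 11)/(-49 - 318) = (180 + 11)/(-49 - 318) = 191/(-367) = 191*(-1/367) = -191/367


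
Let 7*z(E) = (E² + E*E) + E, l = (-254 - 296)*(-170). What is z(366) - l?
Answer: -386222/7 ≈ -55175.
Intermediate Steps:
l = 93500 (l = -550*(-170) = 93500)
z(E) = E/7 + 2*E²/7 (z(E) = ((E² + E*E) + E)/7 = ((E² + E²) + E)/7 = (2*E² + E)/7 = (E + 2*E²)/7 = E/7 + 2*E²/7)
z(366) - l = (⅐)*366*(1 + 2*366) - 1*93500 = (⅐)*366*(1 + 732) - 93500 = (⅐)*366*733 - 93500 = 268278/7 - 93500 = -386222/7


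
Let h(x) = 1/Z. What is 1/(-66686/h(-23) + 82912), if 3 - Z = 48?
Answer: 1/3083782 ≈ 3.2428e-7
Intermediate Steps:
Z = -45 (Z = 3 - 1*48 = 3 - 48 = -45)
h(x) = -1/45 (h(x) = 1/(-45) = -1/45)
1/(-66686/h(-23) + 82912) = 1/(-66686/(-1/45) + 82912) = 1/(-66686*(-45) + 82912) = 1/(3000870 + 82912) = 1/3083782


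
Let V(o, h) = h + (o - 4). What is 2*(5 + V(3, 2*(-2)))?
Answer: 0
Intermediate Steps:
V(o, h) = -4 + h + o (V(o, h) = h + (-4 + o) = -4 + h + o)
2*(5 + V(3, 2*(-2))) = 2*(5 + (-4 + 2*(-2) + 3)) = 2*(5 + (-4 - 4 + 3)) = 2*(5 - 5) = 2*0 = 0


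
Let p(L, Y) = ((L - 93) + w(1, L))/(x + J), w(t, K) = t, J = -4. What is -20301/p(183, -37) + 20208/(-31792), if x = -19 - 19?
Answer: 242012103/25831 ≈ 9369.1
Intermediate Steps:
x = -38
p(L, Y) = 46/21 - L/42 (p(L, Y) = ((L - 93) + 1)/(-38 - 4) = ((-93 + L) + 1)/(-42) = (-92 + L)*(-1/42) = 46/21 - L/42)
-20301/p(183, -37) + 20208/(-31792) = -20301/(46/21 - 1/42*183) + 20208/(-31792) = -20301/(46/21 - 61/14) + 20208*(-1/31792) = -20301/(-13/6) - 1263/1987 = -20301*(-6/13) - 1263/1987 = 121806/13 - 1263/1987 = 242012103/25831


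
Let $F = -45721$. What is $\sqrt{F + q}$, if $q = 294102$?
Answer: $7 \sqrt{5069} \approx 498.38$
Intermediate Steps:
$\sqrt{F + q} = \sqrt{-45721 + 294102} = \sqrt{248381} = 7 \sqrt{5069}$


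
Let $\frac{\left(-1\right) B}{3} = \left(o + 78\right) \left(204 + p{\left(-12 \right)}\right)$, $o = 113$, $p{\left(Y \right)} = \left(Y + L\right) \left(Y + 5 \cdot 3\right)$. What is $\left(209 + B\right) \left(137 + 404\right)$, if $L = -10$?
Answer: $-42665965$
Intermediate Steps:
$p{\left(Y \right)} = \left(-10 + Y\right) \left(15 + Y\right)$ ($p{\left(Y \right)} = \left(Y - 10\right) \left(Y + 5 \cdot 3\right) = \left(-10 + Y\right) \left(Y + 15\right) = \left(-10 + Y\right) \left(15 + Y\right)$)
$B = -79074$ ($B = - 3 \left(113 + 78\right) \left(204 + \left(-150 + \left(-12\right)^{2} + 5 \left(-12\right)\right)\right) = - 3 \cdot 191 \left(204 - 66\right) = - 3 \cdot 191 \cdot 138 = \left(-3\right) 26358 = -79074$)
$\left(209 + B\right) \left(137 + 404\right) = \left(209 - 79074\right) \left(137 + 404\right) = \left(-78865\right) 541 = -42665965$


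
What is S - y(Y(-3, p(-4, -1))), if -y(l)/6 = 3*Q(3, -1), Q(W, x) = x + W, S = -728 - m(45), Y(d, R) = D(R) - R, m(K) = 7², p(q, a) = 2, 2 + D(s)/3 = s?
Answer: -741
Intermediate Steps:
D(s) = -6 + 3*s
m(K) = 49
Y(d, R) = -6 + 2*R (Y(d, R) = (-6 + 3*R) - R = -6 + 2*R)
S = -777 (S = -728 - 1*49 = -728 - 49 = -777)
Q(W, x) = W + x
y(l) = -36 (y(l) = -18*(3 - 1) = -18*2 = -6*6 = -36)
S - y(Y(-3, p(-4, -1))) = -777 - 1*(-36) = -777 + 36 = -741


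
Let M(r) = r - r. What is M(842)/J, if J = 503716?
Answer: 0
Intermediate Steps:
M(r) = 0
M(842)/J = 0/503716 = 0*(1/503716) = 0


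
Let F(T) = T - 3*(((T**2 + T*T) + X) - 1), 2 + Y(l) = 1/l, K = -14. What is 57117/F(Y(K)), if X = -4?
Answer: -2798733/628 ≈ -4456.6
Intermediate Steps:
Y(l) = -2 + 1/l
F(T) = 15 + T - 6*T**2 (F(T) = T - 3*(((T**2 + T*T) - 4) - 1) = T - 3*(((T**2 + T**2) - 4) - 1) = T - 3*((2*T**2 - 4) - 1) = T - 3*((-4 + 2*T**2) - 1) = T - 3*(-5 + 2*T**2) = T + (15 - 6*T**2) = 15 + T - 6*T**2)
57117/F(Y(K)) = 57117/(15 + (-2 + 1/(-14)) - 6*(-2 + 1/(-14))**2) = 57117/(15 + (-2 - 1/14) - 6*(-2 - 1/14)**2) = 57117/(15 - 29/14 - 6*(-29/14)**2) = 57117/(15 - 29/14 - 6*841/196) = 57117/(15 - 29/14 - 2523/98) = 57117/(-628/49) = 57117*(-49/628) = -2798733/628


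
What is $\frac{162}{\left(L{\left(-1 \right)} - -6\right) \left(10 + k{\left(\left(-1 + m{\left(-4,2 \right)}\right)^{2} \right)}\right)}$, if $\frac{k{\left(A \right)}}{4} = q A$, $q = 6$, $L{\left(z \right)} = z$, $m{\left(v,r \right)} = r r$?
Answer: $\frac{81}{565} \approx 0.14336$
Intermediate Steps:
$m{\left(v,r \right)} = r^{2}$
$k{\left(A \right)} = 24 A$ ($k{\left(A \right)} = 4 \cdot 6 A = 24 A$)
$\frac{162}{\left(L{\left(-1 \right)} - -6\right) \left(10 + k{\left(\left(-1 + m{\left(-4,2 \right)}\right)^{2} \right)}\right)} = \frac{162}{\left(-1 - -6\right) \left(10 + 24 \left(-1 + 2^{2}\right)^{2}\right)} = \frac{162}{\left(-1 + 6\right) \left(10 + 24 \left(-1 + 4\right)^{2}\right)} = \frac{162}{5 \left(10 + 24 \cdot 3^{2}\right)} = \frac{162}{5 \left(10 + 24 \cdot 9\right)} = \frac{162}{5 \left(10 + 216\right)} = \frac{162}{5 \cdot 226} = \frac{162}{1130} = 162 \cdot \frac{1}{1130} = \frac{81}{565}$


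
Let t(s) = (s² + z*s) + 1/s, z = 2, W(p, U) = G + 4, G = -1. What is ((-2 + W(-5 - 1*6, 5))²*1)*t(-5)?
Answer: 74/5 ≈ 14.800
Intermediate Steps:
W(p, U) = 3 (W(p, U) = -1 + 4 = 3)
t(s) = 1/s + s² + 2*s (t(s) = (s² + 2*s) + 1/s = 1/s + s² + 2*s)
((-2 + W(-5 - 1*6, 5))²*1)*t(-5) = ((-2 + 3)²*1)*((1 + (-5)²*(2 - 5))/(-5)) = (1²*1)*(-(1 + 25*(-3))/5) = (1*1)*(-(1 - 75)/5) = 1*(-⅕*(-74)) = 1*(74/5) = 74/5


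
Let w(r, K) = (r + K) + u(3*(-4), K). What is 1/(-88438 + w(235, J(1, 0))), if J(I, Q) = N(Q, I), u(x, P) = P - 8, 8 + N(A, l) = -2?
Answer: -1/88231 ≈ -1.1334e-5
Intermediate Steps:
N(A, l) = -10 (N(A, l) = -8 - 2 = -10)
u(x, P) = -8 + P
J(I, Q) = -10
w(r, K) = -8 + r + 2*K (w(r, K) = (r + K) + (-8 + K) = (K + r) + (-8 + K) = -8 + r + 2*K)
1/(-88438 + w(235, J(1, 0))) = 1/(-88438 + (-8 + 235 + 2*(-10))) = 1/(-88438 + (-8 + 235 - 20)) = 1/(-88438 + 207) = 1/(-88231) = -1/88231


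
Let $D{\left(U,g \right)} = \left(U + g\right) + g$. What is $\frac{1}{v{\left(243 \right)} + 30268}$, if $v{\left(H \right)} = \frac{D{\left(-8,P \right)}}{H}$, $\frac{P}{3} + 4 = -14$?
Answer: $\frac{243}{7355008} \approx 3.3039 \cdot 10^{-5}$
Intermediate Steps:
$P = -54$ ($P = -12 + 3 \left(-14\right) = -12 - 42 = -54$)
$D{\left(U,g \right)} = U + 2 g$
$v{\left(H \right)} = - \frac{116}{H}$ ($v{\left(H \right)} = \frac{-8 + 2 \left(-54\right)}{H} = \frac{-8 - 108}{H} = - \frac{116}{H}$)
$\frac{1}{v{\left(243 \right)} + 30268} = \frac{1}{- \frac{116}{243} + 30268} = \frac{1}{\frac{7355008}{243}} = \frac{243}{7355008}$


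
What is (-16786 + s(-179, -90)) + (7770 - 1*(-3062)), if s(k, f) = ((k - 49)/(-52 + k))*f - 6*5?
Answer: -467608/77 ≈ -6072.8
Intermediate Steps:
s(k, f) = -30 + f*(-49 + k)/(-52 + k) (s(k, f) = ((-49 + k)/(-52 + k))*f - 30 = f*(-49 + k)/(-52 + k) - 30 = -30 + f*(-49 + k)/(-52 + k))
(-16786 + s(-179, -90)) + (7770 - 1*(-3062)) = (-16786 + (1560 - 49*(-90) - 30*(-179) - 90*(-179))/(-52 - 179)) + (7770 - 1*(-3062)) = (-16786 + (1560 + 4410 + 5370 + 16110)/(-231)) + (7770 + 3062) = (-16786 - 1/231*27450) + 10832 = (-16786 - 9150/77) + 10832 = -1301672/77 + 10832 = -467608/77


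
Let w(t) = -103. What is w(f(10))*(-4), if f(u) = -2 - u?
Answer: 412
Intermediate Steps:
w(f(10))*(-4) = -103*(-4) = 412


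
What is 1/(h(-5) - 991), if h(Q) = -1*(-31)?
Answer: -1/960 ≈ -0.0010417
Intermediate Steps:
h(Q) = 31
1/(h(-5) - 991) = 1/(31 - 991) = 1/(-960) = -1/960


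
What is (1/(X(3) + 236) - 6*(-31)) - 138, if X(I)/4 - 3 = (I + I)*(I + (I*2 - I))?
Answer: 18817/392 ≈ 48.003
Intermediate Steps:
X(I) = 12 + 16*I² (X(I) = 12 + 4*((I + I)*(I + (I*2 - I))) = 12 + 4*((2*I)*(I + (2*I - I))) = 12 + 4*((2*I)*(I + I)) = 12 + 4*((2*I)*(2*I)) = 12 + 4*(4*I²) = 12 + 16*I²)
(1/(X(3) + 236) - 6*(-31)) - 138 = (1/((12 + 16*3²) + 236) - 6*(-31)) - 138 = (1/((12 + 16*9) + 236) + 186) - 138 = (1/((12 + 144) + 236) + 186) - 138 = (1/(156 + 236) + 186) - 138 = (1/392 + 186) - 138 = 72913/392 - 138 = 18817/392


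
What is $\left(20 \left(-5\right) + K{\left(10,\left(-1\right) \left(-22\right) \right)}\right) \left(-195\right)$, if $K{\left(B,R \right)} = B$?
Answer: $17550$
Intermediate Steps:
$\left(20 \left(-5\right) + K{\left(10,\left(-1\right) \left(-22\right) \right)}\right) \left(-195\right) = \left(20 \left(-5\right) + 10\right) \left(-195\right) = \left(-100 + 10\right) \left(-195\right) = \left(-90\right) \left(-195\right) = 17550$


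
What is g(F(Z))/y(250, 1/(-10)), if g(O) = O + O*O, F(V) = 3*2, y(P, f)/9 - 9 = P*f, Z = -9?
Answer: -7/24 ≈ -0.29167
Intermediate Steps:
y(P, f) = 81 + 9*P*f (y(P, f) = 81 + 9*(P*f) = 81 + 9*P*f)
F(V) = 6
g(O) = O + O²
g(F(Z))/y(250, 1/(-10)) = (6*(1 + 6))/(81 + 9*250/(-10)) = (6*7)/(81 + 9*250*(-⅒)) = 42/(81 - 225) = 42/(-144) = 42*(-1/144) = -7/24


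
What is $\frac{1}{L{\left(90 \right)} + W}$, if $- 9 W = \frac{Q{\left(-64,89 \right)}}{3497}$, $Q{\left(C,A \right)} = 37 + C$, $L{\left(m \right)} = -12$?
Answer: $- \frac{3497}{41961} \approx -0.083339$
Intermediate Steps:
$W = \frac{3}{3497}$ ($W = - \frac{\left(37 - 64\right) \frac{1}{3497}}{9} = - \frac{\left(-27\right) \frac{1}{3497}}{9} = \left(- \frac{1}{9}\right) \left(- \frac{27}{3497}\right) = \frac{3}{3497} \approx 0.00085788$)
$\frac{1}{L{\left(90 \right)} + W} = \frac{1}{-12 + \frac{3}{3497}} = \frac{1}{- \frac{41961}{3497}} = - \frac{3497}{41961}$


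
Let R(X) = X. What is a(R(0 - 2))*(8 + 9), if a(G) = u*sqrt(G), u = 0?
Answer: 0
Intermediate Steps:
a(G) = 0 (a(G) = 0*sqrt(G) = 0)
a(R(0 - 2))*(8 + 9) = 0*(8 + 9) = 0*17 = 0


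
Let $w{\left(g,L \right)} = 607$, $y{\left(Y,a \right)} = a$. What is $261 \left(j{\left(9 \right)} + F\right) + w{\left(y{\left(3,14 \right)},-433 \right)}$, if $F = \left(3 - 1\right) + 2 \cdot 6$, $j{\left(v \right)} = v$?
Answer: $6610$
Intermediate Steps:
$F = 14$ ($F = 2 + 12 = 14$)
$261 \left(j{\left(9 \right)} + F\right) + w{\left(y{\left(3,14 \right)},-433 \right)} = 261 \left(9 + 14\right) + 607 = 261 \cdot 23 + 607 = 6003 + 607 = 6610$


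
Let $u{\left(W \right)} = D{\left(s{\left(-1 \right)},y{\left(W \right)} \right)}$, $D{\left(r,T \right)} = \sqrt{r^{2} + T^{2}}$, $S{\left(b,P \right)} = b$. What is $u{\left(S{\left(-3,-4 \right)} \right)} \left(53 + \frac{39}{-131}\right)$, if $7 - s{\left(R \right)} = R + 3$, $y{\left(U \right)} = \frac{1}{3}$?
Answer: $\frac{6904 \sqrt{226}}{393} \approx 264.1$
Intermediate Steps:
$y{\left(U \right)} = \frac{1}{3}$
$s{\left(R \right)} = 4 - R$ ($s{\left(R \right)} = 7 - \left(R + 3\right) = 7 - \left(3 + R\right) = 4 - R$)
$D{\left(r,T \right)} = \sqrt{T^{2} + r^{2}}$
$u{\left(W \right)} = \frac{\sqrt{226}}{3}$ ($u{\left(W \right)} = \sqrt{\left(\frac{1}{3}\right)^{2} + \left(4 - -1\right)^{2}} = \sqrt{\frac{1}{9} + \left(4 + 1\right)^{2}} = \sqrt{\frac{1}{9} + 5^{2}} = \sqrt{\frac{1}{9} + 25} = \sqrt{\frac{226}{9}} = \frac{\sqrt{226}}{3}$)
$u{\left(S{\left(-3,-4 \right)} \right)} \left(53 + \frac{39}{-131}\right) = \frac{\sqrt{226}}{3} \left(53 + \frac{39}{-131}\right) = \frac{\sqrt{226}}{3} \left(53 + 39 \left(- \frac{1}{131}\right)\right) = \frac{\sqrt{226}}{3} \left(53 - \frac{39}{131}\right) = \frac{\sqrt{226}}{3} \cdot \frac{6904}{131} = \frac{6904 \sqrt{226}}{393}$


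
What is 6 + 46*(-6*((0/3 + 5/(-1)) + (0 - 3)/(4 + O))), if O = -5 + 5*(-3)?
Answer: 5337/4 ≈ 1334.3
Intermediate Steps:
O = -20 (O = -5 - 15 = -20)
6 + 46*(-6*((0/3 + 5/(-1)) + (0 - 3)/(4 + O))) = 6 + 46*(-6*((0/3 + 5/(-1)) + (0 - 3)/(4 - 20))) = 6 + 46*(-6*((0*(⅓) + 5*(-1)) - 3/(-16))) = 6 + 46*(-6*((0 - 5) - 3*(-1/16))) = 6 + 46*(-6*(-5 + 3/16)) = 6 + 46*(-6*(-77/16)) = 6 + 46*(231/8) = 6 + 5313/4 = 5337/4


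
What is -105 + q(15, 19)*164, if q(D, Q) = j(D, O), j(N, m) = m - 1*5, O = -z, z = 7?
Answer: -2073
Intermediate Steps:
O = -7 (O = -1*7 = -7)
j(N, m) = -5 + m (j(N, m) = m - 5 = -5 + m)
q(D, Q) = -12 (q(D, Q) = -5 - 7 = -12)
-105 + q(15, 19)*164 = -105 - 12*164 = -105 - 1968 = -2073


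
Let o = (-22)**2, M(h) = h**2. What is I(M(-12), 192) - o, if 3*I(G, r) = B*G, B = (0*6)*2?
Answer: -484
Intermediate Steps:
B = 0 (B = 0*2 = 0)
I(G, r) = 0 (I(G, r) = (0*G)/3 = (1/3)*0 = 0)
o = 484
I(M(-12), 192) - o = 0 - 1*484 = 0 - 484 = -484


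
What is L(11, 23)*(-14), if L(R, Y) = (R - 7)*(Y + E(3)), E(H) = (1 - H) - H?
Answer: -1008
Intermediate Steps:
E(H) = 1 - 2*H
L(R, Y) = (-7 + R)*(-5 + Y) (L(R, Y) = (R - 7)*(Y + (1 - 2*3)) = (-7 + R)*(Y + (1 - 6)) = (-7 + R)*(Y - 5) = (-7 + R)*(-5 + Y))
L(11, 23)*(-14) = (35 - 7*23 - 5*11 + 11*23)*(-14) = (35 - 161 - 55 + 253)*(-14) = 72*(-14) = -1008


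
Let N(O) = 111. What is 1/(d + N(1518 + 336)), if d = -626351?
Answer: -1/626240 ≈ -1.5968e-6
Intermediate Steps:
1/(d + N(1518 + 336)) = 1/(-626351 + 111) = 1/(-626240) = -1/626240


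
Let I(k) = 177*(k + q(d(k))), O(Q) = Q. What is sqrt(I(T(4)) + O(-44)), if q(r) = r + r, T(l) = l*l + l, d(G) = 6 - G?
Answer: 2*I*sqrt(365) ≈ 38.21*I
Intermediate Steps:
T(l) = l + l**2 (T(l) = l**2 + l = l + l**2)
q(r) = 2*r
I(k) = 2124 - 177*k (I(k) = 177*(k + 2*(6 - k)) = 177*(k + (12 - 2*k)) = 177*(12 - k) = 2124 - 177*k)
sqrt(I(T(4)) + O(-44)) = sqrt((2124 - 708*(1 + 4)) - 44) = sqrt((2124 - 708*5) - 44) = sqrt((2124 - 177*20) - 44) = sqrt((2124 - 3540) - 44) = sqrt(-1416 - 44) = sqrt(-1460) = 2*I*sqrt(365)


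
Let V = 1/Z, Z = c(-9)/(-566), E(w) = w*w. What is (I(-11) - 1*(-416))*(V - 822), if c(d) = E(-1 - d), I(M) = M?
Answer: -10767735/32 ≈ -3.3649e+5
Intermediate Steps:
E(w) = w²
c(d) = (-1 - d)²
Z = -32/283 (Z = (1 - 9)²/(-566) = (-8)²*(-1/566) = 64*(-1/566) = -32/283 ≈ -0.11307)
V = -283/32 (V = 1/(-32/283) = -283/32 ≈ -8.8438)
(I(-11) - 1*(-416))*(V - 822) = (-11 - 1*(-416))*(-283/32 - 822) = (-11 + 416)*(-26587/32) = 405*(-26587/32) = -10767735/32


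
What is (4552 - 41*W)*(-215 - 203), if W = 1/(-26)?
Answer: -24744137/13 ≈ -1.9034e+6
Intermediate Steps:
W = -1/26 ≈ -0.038462
(4552 - 41*W)*(-215 - 203) = (4552 - 41*(-1/26))*(-215 - 203) = (4552 + 41/26)*(-418) = (118393/26)*(-418) = -24744137/13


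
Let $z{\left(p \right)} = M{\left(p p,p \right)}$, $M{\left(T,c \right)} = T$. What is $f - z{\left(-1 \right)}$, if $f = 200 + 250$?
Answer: $449$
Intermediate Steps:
$f = 450$
$z{\left(p \right)} = p^{2}$ ($z{\left(p \right)} = p p = p^{2}$)
$f - z{\left(-1 \right)} = 450 - \left(-1\right)^{2} = 450 - 1 = 449$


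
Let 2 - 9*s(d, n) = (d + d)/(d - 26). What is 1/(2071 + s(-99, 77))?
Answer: 1125/2329927 ≈ 0.00048285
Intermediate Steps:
s(d, n) = 2/9 - 2*d/(9*(-26 + d)) (s(d, n) = 2/9 - (d + d)/(9*(d - 26)) = 2/9 - 2*d/(9*(-26 + d)))
1/(2071 + s(-99, 77)) = 1/(2071 - 52/(-234 + 9*(-99))) = 1/(2071 - 52/(-234 - 891)) = 1/(2071 - 52/(-1125)) = 1/(2071 - 52*(-1/1125)) = 1/(2071 + 52/1125) = 1/(2329927/1125) = 1125/2329927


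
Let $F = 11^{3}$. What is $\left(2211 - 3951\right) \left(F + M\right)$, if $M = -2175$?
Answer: $1468560$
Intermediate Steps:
$F = 1331$
$\left(2211 - 3951\right) \left(F + M\right) = \left(2211 - 3951\right) \left(1331 - 2175\right) = \left(-1740\right) \left(-844\right) = 1468560$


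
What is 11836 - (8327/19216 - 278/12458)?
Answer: 1416678150045/119696464 ≈ 11836.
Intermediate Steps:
11836 - (8327/19216 - 278/12458) = 11836 - (8327*(1/19216) - 278*1/12458) = 11836 - (8327/19216 - 139/6229) = 11836 - 1*49197859/119696464 = 11836 - 49197859/119696464 = 1416678150045/119696464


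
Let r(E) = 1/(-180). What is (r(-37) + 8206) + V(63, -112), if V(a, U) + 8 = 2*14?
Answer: 1480679/180 ≈ 8226.0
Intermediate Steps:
V(a, U) = 20 (V(a, U) = -8 + 2*14 = -8 + 28 = 20)
r(E) = -1/180
(r(-37) + 8206) + V(63, -112) = (-1/180 + 8206) + 20 = 1477079/180 + 20 = 1480679/180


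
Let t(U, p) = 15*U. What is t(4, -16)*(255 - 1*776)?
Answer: -31260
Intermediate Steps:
t(4, -16)*(255 - 1*776) = (15*4)*(255 - 1*776) = 60*(255 - 776) = 60*(-521) = -31260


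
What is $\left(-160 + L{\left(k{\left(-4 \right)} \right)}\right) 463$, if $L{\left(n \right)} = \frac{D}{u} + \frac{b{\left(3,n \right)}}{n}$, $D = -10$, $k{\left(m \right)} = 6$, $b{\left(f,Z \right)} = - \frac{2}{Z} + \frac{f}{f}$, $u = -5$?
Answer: $- \frac{657923}{9} \approx -73103.0$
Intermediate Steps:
$b{\left(f,Z \right)} = 1 - \frac{2}{Z}$ ($b{\left(f,Z \right)} = - \frac{2}{Z} + 1 = 1 - \frac{2}{Z}$)
$L{\left(n \right)} = 2 + \frac{-2 + n}{n^{2}}$ ($L{\left(n \right)} = - \frac{10}{-5} + \frac{\frac{1}{n} \left(-2 + n\right)}{n} = \left(-10\right) \left(- \frac{1}{5}\right) + \frac{-2 + n}{n^{2}} = 2 + \frac{-2 + n}{n^{2}}$)
$\left(-160 + L{\left(k{\left(-4 \right)} \right)}\right) 463 = \left(-160 + \left(2 + \frac{1}{6} - \frac{2}{36}\right)\right) 463 = \left(-160 + \left(2 + \frac{1}{6} - \frac{1}{18}\right)\right) 463 = \left(-160 + \frac{19}{9}\right) 463 = \left(- \frac{1421}{9}\right) 463 = - \frac{657923}{9}$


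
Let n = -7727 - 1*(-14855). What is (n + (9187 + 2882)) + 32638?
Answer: 51835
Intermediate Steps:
n = 7128 (n = -7727 + 14855 = 7128)
(n + (9187 + 2882)) + 32638 = (7128 + (9187 + 2882)) + 32638 = (7128 + 12069) + 32638 = 19197 + 32638 = 51835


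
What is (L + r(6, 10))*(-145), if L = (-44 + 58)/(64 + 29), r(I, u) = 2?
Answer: -29000/93 ≈ -311.83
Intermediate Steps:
L = 14/93 ≈ 0.15054
(L + r(6, 10))*(-145) = (14/93 + 2)*(-145) = (200/93)*(-145) = -29000/93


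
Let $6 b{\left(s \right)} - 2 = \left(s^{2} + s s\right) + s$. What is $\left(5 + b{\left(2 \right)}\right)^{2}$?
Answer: $49$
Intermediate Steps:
$b{\left(s \right)} = \frac{1}{3} + \frac{s^{2}}{3} + \frac{s}{6}$ ($b{\left(s \right)} = \frac{1}{3} + \frac{\left(s^{2} + s s\right) + s}{6} = \frac{1}{3} + \frac{\left(s^{2} + s^{2}\right) + s}{6} = \frac{1}{3} + \frac{2 s^{2} + s}{6} = \frac{1}{3} + \frac{s + 2 s^{2}}{6} = \frac{1}{3} + \left(\frac{s^{2}}{3} + \frac{s}{6}\right) = \frac{1}{3} + \frac{s^{2}}{3} + \frac{s}{6}$)
$\left(5 + b{\left(2 \right)}\right)^{2} = \left(5 + \left(\frac{1}{3} + \frac{2^{2}}{3} + \frac{1}{6} \cdot 2\right)\right)^{2} = \left(5 + \left(\frac{1}{3} + \frac{1}{3} \cdot 4 + \frac{1}{3}\right)\right)^{2} = \left(5 + \left(\frac{1}{3} + \frac{4}{3} + \frac{1}{3}\right)\right)^{2} = \left(5 + 2\right)^{2} = 7^{2} = 49$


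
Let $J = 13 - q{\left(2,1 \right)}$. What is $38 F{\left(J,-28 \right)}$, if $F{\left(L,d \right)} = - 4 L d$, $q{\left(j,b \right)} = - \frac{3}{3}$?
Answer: $59584$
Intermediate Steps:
$q{\left(j,b \right)} = -1$ ($q{\left(j,b \right)} = \left(-3\right) \frac{1}{3} = -1$)
$J = 14$ ($J = 13 - -1 = 13 + 1 = 14$)
$F{\left(L,d \right)} = - 4 L d$
$38 F{\left(J,-28 \right)} = 38 \left(\left(-4\right) 14 \left(-28\right)\right) = 38 \cdot 1568 = 59584$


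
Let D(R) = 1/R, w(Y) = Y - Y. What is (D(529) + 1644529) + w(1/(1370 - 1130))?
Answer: 869955842/529 ≈ 1.6445e+6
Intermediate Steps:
w(Y) = 0
(D(529) + 1644529) + w(1/(1370 - 1130)) = (1/529 + 1644529) + 0 = 869955842/529 + 0 = 869955842/529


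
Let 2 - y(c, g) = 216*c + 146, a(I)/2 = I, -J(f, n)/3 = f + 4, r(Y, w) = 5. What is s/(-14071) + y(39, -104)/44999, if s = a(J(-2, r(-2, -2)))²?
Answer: -7472952/37245937 ≈ -0.20064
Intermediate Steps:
J(f, n) = -12 - 3*f (J(f, n) = -3*(f + 4) = -3*(4 + f) = -12 - 3*f)
a(I) = 2*I
s = 144 (s = (2*(-12 - 3*(-2)))² = (2*(-12 + 6))² = (2*(-6))² = (-12)² = 144)
y(c, g) = -144 - 216*c (y(c, g) = 2 - (216*c + 146) = 2 - (146 + 216*c) = 2 + (-146 - 216*c) = -144 - 216*c)
s/(-14071) + y(39, -104)/44999 = 144/(-14071) + (-144 - 216*39)/44999 = 144*(-1/14071) + (-144 - 8424)*(1/44999) = -144/14071 - 8568*1/44999 = -144/14071 - 504/2647 = -7472952/37245937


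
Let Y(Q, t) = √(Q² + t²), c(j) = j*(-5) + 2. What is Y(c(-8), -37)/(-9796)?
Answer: -√3133/9796 ≈ -0.0057139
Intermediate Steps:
c(j) = 2 - 5*j (c(j) = -5*j + 2 = 2 - 5*j)
Y(c(-8), -37)/(-9796) = √((2 - 5*(-8))² + (-37)²)/(-9796) = √((2 + 40)² + 1369)*(-1/9796) = √(42² + 1369)*(-1/9796) = √(1764 + 1369)*(-1/9796) = √3133*(-1/9796) = -√3133/9796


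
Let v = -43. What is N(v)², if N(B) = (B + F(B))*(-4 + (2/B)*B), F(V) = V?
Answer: 29584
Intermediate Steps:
N(B) = -4*B (N(B) = (B + B)*(-4 + (2/B)*B) = (2*B)*(-4 + 2) = (2*B)*(-2) = -4*B)
N(v)² = (-4*(-43))² = 172² = 29584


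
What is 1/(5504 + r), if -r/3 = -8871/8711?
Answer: 8711/47971957 ≈ 0.00018159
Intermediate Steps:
r = 26613/8711 (r = -(-26613)/8711 = -3*(-8871/8711) = 26613/8711 ≈ 3.0551)
1/(5504 + r) = 1/(5504 + 26613/8711) = 1/(47971957/8711) = 8711/47971957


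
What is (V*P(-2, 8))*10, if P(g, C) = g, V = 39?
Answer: -780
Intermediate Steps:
(V*P(-2, 8))*10 = (39*(-2))*10 = -78*10 = -780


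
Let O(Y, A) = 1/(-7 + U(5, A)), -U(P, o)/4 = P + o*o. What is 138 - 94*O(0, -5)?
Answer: 17620/127 ≈ 138.74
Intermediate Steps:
U(P, o) = -4*P - 4*o² (U(P, o) = -4*(P + o*o) = -4*(P + o²) = -4*P - 4*o²)
O(Y, A) = 1/(-27 - 4*A²) (O(Y, A) = 1/(-7 + (-4*5 - 4*A²)) = 1/(-7 + (-20 - 4*A²)) = 1/(-27 - 4*A²))
138 - 94*O(0, -5) = 138 - (-94)/(27 + 4*(-5)²) = 138 - (-94)/(27 + 4*25) = 138 - (-94)/(27 + 100) = 138 - (-94)/127 = 138 - 94*(-1/127) = 138 + 94/127 = 17620/127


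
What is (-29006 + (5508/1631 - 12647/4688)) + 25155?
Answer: -29440044681/7646128 ≈ -3850.3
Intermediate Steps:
(-29006 + (5508/1631 - 12647/4688)) + 25155 = (-29006 + 5194247/7646128) + 25155 = -221778394521/7646128 + 25155 = -29440044681/7646128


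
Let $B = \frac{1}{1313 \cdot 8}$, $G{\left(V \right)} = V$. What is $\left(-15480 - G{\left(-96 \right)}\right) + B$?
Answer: $- \frac{161593535}{10504} \approx -15384.0$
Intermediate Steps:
$B = \frac{1}{10504} \approx 9.5202 \cdot 10^{-5}$
$\left(-15480 - G{\left(-96 \right)}\right) + B = \left(-15480 - -96\right) + \frac{1}{10504} = \left(-15480 + 96\right) + \frac{1}{10504} = -15384 + \frac{1}{10504} = - \frac{161593535}{10504}$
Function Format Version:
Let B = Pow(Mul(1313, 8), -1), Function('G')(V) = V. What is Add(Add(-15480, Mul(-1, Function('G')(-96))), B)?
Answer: Rational(-161593535, 10504) ≈ -15384.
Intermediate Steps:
B = Rational(1, 10504) (B = Pow(10504, -1) = Rational(1, 10504) ≈ 9.5202e-5)
Add(Add(-15480, Mul(-1, Function('G')(-96))), B) = Add(Add(-15480, Mul(-1, -96)), Rational(1, 10504)) = Add(Add(-15480, 96), Rational(1, 10504)) = Add(-15384, Rational(1, 10504)) = Rational(-161593535, 10504)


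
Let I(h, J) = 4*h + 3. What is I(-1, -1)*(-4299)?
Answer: 4299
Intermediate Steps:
I(h, J) = 3 + 4*h
I(-1, -1)*(-4299) = (3 + 4*(-1))*(-4299) = (3 - 4)*(-4299) = -1*(-4299) = 4299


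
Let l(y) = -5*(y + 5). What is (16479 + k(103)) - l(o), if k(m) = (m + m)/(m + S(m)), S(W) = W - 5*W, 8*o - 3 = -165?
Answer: 196825/12 ≈ 16402.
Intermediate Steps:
o = -81/4 (o = 3/8 + (⅛)*(-165) = 3/8 - 165/8 = -81/4 ≈ -20.250)
S(W) = -4*W (S(W) = W - 5*W = -4*W)
k(m) = -⅔ (k(m) = (m + m)/(m - 4*m) = (2*m)/((-3*m)) = (2*m)*(-1/(3*m)) = -⅔)
l(y) = -25 - 5*y (l(y) = -5*(5 + y) = -25 - 5*y)
(16479 + k(103)) - l(o) = (16479 - ⅔) - (-25 - 5*(-81/4)) = 49435/3 - (-25 + 405/4) = 49435/3 - 1*305/4 = 49435/3 - 305/4 = 196825/12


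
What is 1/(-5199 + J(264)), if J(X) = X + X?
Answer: -1/4671 ≈ -0.00021409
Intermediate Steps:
J(X) = 2*X
1/(-5199 + J(264)) = 1/(-5199 + 2*264) = 1/(-5199 + 528) = 1/(-4671) = -1/4671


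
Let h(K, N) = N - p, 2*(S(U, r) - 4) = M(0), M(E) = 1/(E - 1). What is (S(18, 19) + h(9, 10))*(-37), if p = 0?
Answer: -999/2 ≈ -499.50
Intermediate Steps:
M(E) = 1/(-1 + E)
S(U, r) = 7/2 (S(U, r) = 4 + 1/(2*(-1 + 0)) = 4 + (½)/(-1) = 4 + (½)*(-1) = 4 - ½ = 7/2)
h(K, N) = N (h(K, N) = N - 1*0 = N + 0 = N)
(S(18, 19) + h(9, 10))*(-37) = (7/2 + 10)*(-37) = (27/2)*(-37) = -999/2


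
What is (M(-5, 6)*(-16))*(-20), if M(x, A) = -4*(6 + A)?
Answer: -15360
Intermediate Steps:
M(x, A) = -24 - 4*A
(M(-5, 6)*(-16))*(-20) = ((-24 - 4*6)*(-16))*(-20) = ((-24 - 24)*(-16))*(-20) = -48*(-16)*(-20) = 768*(-20) = -15360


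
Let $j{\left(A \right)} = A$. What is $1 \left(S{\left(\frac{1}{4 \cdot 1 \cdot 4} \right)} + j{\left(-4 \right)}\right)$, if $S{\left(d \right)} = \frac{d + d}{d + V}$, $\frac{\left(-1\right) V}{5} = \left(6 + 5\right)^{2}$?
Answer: $- \frac{38718}{9679} \approx -4.0002$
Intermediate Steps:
$V = -605$ ($V = - 5 \left(6 + 5\right)^{2} = - 5 \cdot 11^{2} = \left(-5\right) 121 = -605$)
$S{\left(d \right)} = \frac{2 d}{-605 + d}$ ($S{\left(d \right)} = \frac{d + d}{d - 605} = \frac{2 d}{-605 + d}$)
$1 \left(S{\left(\frac{1}{4 \cdot 1 \cdot 4} \right)} + j{\left(-4 \right)}\right) = 1 \left(\frac{2}{4 \cdot 1 \cdot 4 \left(-605 + \frac{1}{4 \cdot 1 \cdot 4}\right)} - 4\right) = 1 \left(\frac{2}{4 \cdot 4 \left(-605 + \frac{1}{4 \cdot 4}\right)} - 4\right) = 1 \left(\frac{2}{16 \left(-605 + \frac{1}{16}\right)} - 4\right) = 1 \left(2 \cdot \frac{1}{16} \frac{1}{-605 + \frac{1}{16}} - 4\right) = 1 \left(2 \cdot \frac{1}{16} \frac{1}{- \frac{9679}{16}} - 4\right) = 1 \left(2 \cdot \frac{1}{16} \left(- \frac{16}{9679}\right) - 4\right) = 1 \left(- \frac{2}{9679} - 4\right) = 1 \left(- \frac{38718}{9679}\right) = - \frac{38718}{9679}$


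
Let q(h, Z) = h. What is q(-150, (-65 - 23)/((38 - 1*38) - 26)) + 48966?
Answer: 48816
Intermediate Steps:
q(-150, (-65 - 23)/((38 - 1*38) - 26)) + 48966 = -150 + 48966 = 48816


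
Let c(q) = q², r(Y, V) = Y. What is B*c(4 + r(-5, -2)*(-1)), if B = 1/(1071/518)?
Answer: 666/17 ≈ 39.176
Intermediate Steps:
B = 74/153 (B = 1/(1071*(1/518)) = 1/(153/74) = 74/153 ≈ 0.48366)
B*c(4 + r(-5, -2)*(-1)) = 74*(4 - 5*(-1))²/153 = 74*(4 + 5)²/153 = (74/153)*9² = (74/153)*81 = 666/17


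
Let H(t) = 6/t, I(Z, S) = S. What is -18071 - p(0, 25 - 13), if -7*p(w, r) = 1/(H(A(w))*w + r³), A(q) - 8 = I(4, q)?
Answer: -218586815/12096 ≈ -18071.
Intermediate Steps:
A(q) = 8 + q
p(w, r) = -1/(7*(r³ + 6*w/(8 + w))) (p(w, r) = -1/(7*((6/(8 + w))*w + r³)) = -1/(7*(6*w/(8 + w) + r³)) = -1/(7*(r³ + 6*w/(8 + w))))
-18071 - p(0, 25 - 13) = -18071 - (-8 - 1*0)/(7*(6*0 + (25 - 13)³*(8 + 0))) = -18071 - (-8 + 0)/(7*(0 + 12³*8)) = -18071 - (-8)/(7*(0 + 1728*8)) = -18071 - (-8)/(7*(0 + 13824)) = -18071 - (-8)/(7*13824) = -18071 - 1*(-1/12096) = -18071 + 1/12096 = -218586815/12096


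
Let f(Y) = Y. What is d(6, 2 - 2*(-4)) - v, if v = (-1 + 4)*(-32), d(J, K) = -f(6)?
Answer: 90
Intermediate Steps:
d(J, K) = -6 (d(J, K) = -1*6 = -6)
v = -96 (v = 3*(-32) = -96)
d(6, 2 - 2*(-4)) - v = -6 - 1*(-96) = -6 + 96 = 90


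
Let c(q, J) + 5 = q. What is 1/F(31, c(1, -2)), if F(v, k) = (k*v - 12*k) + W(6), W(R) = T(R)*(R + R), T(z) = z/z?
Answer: -1/64 ≈ -0.015625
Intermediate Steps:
T(z) = 1
c(q, J) = -5 + q
W(R) = 2*R (W(R) = 1*(R + R) = 1*(2*R) = 2*R)
F(v, k) = 12 - 12*k + k*v (F(v, k) = (k*v - 12*k) + 2*6 = (-12*k + k*v) + 12 = 12 - 12*k + k*v)
1/F(31, c(1, -2)) = 1/(12 - 12*(-5 + 1) + (-5 + 1)*31) = 1/(12 - 12*(-4) - 4*31) = 1/(12 + 48 - 124) = 1/(-64) = -1/64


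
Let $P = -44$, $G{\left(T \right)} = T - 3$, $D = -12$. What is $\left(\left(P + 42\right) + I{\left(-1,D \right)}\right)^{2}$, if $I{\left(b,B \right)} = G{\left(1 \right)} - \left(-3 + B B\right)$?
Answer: $21025$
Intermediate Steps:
$G{\left(T \right)} = -3 + T$ ($G{\left(T \right)} = T - 3 = -3 + T$)
$I{\left(b,B \right)} = 1 - B^{2}$ ($I{\left(b,B \right)} = \left(-3 + 1\right) - \left(-3 + B B\right) = -2 - \left(-3 + B^{2}\right) = 1 - B^{2}$)
$\left(\left(P + 42\right) + I{\left(-1,D \right)}\right)^{2} = \left(\left(-44 + 42\right) + \left(1 - \left(-12\right)^{2}\right)\right)^{2} = \left(-2 + \left(1 - 144\right)\right)^{2} = \left(-2 - 143\right)^{2} = \left(-145\right)^{2} = 21025$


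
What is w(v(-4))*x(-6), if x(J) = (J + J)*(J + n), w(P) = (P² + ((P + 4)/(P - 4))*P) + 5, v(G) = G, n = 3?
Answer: 756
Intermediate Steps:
w(P) = 5 + P² + P*(4 + P)/(-4 + P) (w(P) = (P² + ((4 + P)/(-4 + P))*P) + 5 = (P² + P*(4 + P)/(-4 + P)) + 5 = 5 + P² + P*(4 + P)/(-4 + P))
x(J) = 2*J*(3 + J) (x(J) = (J + J)*(J + 3) = (2*J)*(3 + J) = 2*J*(3 + J))
w(v(-4))*x(-6) = ((-20 + (-4)³ - 3*(-4)² + 9*(-4))/(-4 - 4))*(2*(-6)*(3 - 6)) = ((-20 - 64 - 3*16 - 36)/(-8))*(2*(-6)*(-3)) = -(-20 - 64 - 48 - 36)/8*36 = -⅛*(-168)*36 = 21*36 = 756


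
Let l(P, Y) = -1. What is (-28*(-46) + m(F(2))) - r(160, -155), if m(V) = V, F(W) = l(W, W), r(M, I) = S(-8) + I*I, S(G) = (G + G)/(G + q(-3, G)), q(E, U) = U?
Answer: -22739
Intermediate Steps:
S(G) = 1 (S(G) = (G + G)/(G + G) = (2*G)/((2*G)) = (2*G)*(1/(2*G)) = 1)
r(M, I) = 1 + I² (r(M, I) = 1 + I*I = 1 + I²)
F(W) = -1
(-28*(-46) + m(F(2))) - r(160, -155) = (-28*(-46) - 1) - (1 + (-155)²) = (1288 - 1) - (1 + 24025) = 1287 - 1*24026 = 1287 - 24026 = -22739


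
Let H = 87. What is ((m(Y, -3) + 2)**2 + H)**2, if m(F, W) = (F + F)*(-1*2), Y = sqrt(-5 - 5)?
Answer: 2201 + 2208*I*sqrt(10) ≈ 2201.0 + 6982.3*I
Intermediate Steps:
Y = I*sqrt(10) (Y = sqrt(-10) = I*sqrt(10) ≈ 3.1623*I)
m(F, W) = -4*F (m(F, W) = (2*F)*(-2) = -4*F)
((m(Y, -3) + 2)**2 + H)**2 = ((-4*I*sqrt(10) + 2)**2 + 87)**2 = ((2 - 4*I*sqrt(10))**2 + 87)**2 = (87 + (2 - 4*I*sqrt(10))**2)**2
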